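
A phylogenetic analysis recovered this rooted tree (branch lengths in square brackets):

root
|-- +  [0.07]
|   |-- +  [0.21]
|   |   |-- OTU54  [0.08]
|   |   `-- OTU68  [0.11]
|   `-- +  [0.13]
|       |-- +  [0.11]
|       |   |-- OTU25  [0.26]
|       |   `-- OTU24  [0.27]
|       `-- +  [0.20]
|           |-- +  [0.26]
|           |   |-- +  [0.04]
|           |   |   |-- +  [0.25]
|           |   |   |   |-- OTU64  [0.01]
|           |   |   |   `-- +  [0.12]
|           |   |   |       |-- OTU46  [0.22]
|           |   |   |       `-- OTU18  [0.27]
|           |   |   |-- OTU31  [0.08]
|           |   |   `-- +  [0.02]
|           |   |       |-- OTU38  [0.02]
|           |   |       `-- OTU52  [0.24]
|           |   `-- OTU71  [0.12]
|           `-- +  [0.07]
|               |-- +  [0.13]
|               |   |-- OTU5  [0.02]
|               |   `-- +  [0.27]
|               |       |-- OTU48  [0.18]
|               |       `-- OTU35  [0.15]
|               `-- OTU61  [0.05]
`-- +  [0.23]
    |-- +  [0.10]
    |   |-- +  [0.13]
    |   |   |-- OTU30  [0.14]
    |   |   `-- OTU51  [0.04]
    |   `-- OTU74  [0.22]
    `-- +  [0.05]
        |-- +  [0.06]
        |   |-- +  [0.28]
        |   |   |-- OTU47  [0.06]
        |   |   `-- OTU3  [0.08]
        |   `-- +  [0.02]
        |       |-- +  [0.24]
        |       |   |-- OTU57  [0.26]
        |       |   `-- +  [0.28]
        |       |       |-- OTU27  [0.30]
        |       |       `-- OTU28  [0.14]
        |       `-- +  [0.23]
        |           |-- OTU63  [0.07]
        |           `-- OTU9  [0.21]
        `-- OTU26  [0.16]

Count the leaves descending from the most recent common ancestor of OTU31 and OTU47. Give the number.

26

The MRCA of OTU31 and OTU47 is the root, so the clade is the entire tree.
That clade contains 26 terminal taxa: OTU18, OTU24, OTU25, OTU26, OTU27, OTU28, OTU3, OTU30, OTU31, OTU35, OTU38, OTU46, OTU47, OTU48, OTU5, OTU51, OTU52, OTU54, OTU57, OTU61, OTU63, OTU64, OTU68, OTU71, OTU74, OTU9.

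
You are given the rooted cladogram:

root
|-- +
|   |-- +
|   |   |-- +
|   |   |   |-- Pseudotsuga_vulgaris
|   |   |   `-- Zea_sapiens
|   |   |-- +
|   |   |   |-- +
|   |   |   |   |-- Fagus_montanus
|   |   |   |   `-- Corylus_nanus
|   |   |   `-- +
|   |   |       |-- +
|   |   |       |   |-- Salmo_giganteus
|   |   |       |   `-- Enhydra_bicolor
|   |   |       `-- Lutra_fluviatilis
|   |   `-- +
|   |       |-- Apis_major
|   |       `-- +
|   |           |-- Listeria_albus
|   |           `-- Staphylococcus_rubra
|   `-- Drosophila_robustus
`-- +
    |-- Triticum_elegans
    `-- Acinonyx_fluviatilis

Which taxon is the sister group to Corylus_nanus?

Corylus_nanus attaches to the tree at the node subtending (Fagus_montanus,Corylus_nanus).
The other lineage descending from that same node — the sister group — is the single tip Fagus_montanus.

Fagus_montanus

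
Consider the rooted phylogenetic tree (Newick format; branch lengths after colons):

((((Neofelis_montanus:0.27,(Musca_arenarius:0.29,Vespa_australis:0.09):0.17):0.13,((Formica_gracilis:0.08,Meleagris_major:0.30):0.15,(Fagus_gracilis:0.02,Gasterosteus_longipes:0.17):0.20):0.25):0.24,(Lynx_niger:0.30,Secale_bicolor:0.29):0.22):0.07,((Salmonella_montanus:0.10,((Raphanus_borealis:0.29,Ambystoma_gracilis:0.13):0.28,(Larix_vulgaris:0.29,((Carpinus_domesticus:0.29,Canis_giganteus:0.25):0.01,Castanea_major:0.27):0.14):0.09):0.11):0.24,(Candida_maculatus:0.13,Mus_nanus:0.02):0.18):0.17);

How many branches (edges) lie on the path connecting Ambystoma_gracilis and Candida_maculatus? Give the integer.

6

The MRCA of Ambystoma_gracilis and Candida_maculatus is the node subtending ((Salmonella_montanus,((Raphanus_borealis,Ambystoma_gracilis),(Larix_vulgaris,((Carpinus_domesticus,Canis_giganteus),Castanea_major)))),(Candida_maculatus,Mus_nanus)).
From Ambystoma_gracilis up to that node: 4 branches. From Candida_maculatus up to the same node: 2 branches. Total: 4 + 2 = 6.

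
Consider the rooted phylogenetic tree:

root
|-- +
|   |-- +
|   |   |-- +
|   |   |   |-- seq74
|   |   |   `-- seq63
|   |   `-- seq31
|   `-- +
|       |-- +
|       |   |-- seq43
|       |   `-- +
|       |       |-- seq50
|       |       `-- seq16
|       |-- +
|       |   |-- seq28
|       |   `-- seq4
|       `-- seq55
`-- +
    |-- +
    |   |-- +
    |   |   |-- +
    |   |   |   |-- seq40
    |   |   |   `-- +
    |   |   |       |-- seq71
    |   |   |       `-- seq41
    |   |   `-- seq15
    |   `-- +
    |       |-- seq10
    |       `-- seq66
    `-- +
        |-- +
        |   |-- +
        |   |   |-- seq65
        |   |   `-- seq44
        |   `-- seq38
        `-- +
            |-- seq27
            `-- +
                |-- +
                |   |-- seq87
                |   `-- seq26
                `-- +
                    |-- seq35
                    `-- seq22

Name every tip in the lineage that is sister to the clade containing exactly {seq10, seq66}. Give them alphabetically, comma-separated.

The clade containing exactly {seq10, seq66} attaches to the tree at the node subtending (((seq40,(seq71,seq41)),seq15),(seq10,seq66)).
The other lineage descending from that same node — the sister group — is ((seq40,(seq71,seq41)),seq15); its 4 tips in alphabetical order are the answer.

seq15, seq40, seq41, seq71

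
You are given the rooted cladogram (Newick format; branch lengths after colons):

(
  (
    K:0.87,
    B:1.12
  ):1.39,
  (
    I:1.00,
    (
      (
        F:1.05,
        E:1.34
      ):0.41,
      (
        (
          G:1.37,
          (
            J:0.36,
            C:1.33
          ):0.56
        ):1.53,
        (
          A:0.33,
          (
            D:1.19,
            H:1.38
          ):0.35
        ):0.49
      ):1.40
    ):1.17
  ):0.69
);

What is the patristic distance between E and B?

6.12

The path runs E → … → MRCA → … → B; the MRCA is the root of the tree.
Branch lengths along that path: 1.34 + 0.41 + 1.17 + 0.69 + 1.39 + 1.12 = 6.12.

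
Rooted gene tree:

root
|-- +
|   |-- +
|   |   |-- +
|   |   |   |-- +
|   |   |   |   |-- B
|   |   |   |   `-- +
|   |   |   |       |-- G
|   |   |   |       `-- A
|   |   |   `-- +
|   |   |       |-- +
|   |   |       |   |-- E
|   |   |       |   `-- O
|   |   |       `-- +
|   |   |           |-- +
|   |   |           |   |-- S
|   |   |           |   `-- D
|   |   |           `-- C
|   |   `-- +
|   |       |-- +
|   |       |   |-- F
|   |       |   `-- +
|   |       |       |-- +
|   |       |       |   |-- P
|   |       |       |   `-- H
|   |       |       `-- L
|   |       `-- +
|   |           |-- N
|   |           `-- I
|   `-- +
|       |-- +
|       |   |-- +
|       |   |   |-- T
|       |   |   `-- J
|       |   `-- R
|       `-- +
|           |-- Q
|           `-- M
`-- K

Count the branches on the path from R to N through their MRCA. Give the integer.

The MRCA of R and N is the node subtending ((((B,(G,A)),((E,O),((S,D),C))),((F,((P,H),L)),(N,I))),(((T,J),R),(Q,M))).
From R up to that node: 3 branches. From N up to the same node: 4 branches. Total: 3 + 4 = 7.

7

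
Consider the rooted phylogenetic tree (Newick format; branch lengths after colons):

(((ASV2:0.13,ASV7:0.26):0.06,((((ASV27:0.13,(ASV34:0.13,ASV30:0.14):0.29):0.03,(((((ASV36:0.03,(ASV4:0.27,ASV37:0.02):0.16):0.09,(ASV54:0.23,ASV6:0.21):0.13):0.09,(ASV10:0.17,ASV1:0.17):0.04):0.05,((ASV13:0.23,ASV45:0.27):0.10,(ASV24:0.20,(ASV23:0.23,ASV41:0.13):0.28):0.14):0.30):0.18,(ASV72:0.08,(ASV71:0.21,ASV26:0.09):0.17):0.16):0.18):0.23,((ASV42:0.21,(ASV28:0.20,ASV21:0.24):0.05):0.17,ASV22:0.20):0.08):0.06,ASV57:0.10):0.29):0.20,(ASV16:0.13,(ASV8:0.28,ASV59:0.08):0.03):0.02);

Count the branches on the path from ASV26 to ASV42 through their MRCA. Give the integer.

8

The MRCA of ASV26 and ASV42 is the node subtending (((ASV27,(ASV34,ASV30)),(((((ASV36,(ASV4,ASV37)),(ASV54,ASV6)),(ASV10,ASV1)),((ASV13,ASV45),(ASV24,(ASV23,ASV41)))),(ASV72,(ASV71,ASV26)))),((ASV42,(ASV28,ASV21)),ASV22)).
From ASV26 up to that node: 5 branches. From ASV42 up to the same node: 3 branches. Total: 5 + 3 = 8.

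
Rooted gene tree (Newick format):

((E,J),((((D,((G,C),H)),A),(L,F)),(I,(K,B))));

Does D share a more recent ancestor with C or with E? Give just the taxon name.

C

The MRCA of D and C subtends (D,((G,C),H)) (4 taxa).
The MRCA of D and E is the root, subtending the entire tree (12 taxa).
The first is nested inside the second, so D shares a more recent common ancestor with C.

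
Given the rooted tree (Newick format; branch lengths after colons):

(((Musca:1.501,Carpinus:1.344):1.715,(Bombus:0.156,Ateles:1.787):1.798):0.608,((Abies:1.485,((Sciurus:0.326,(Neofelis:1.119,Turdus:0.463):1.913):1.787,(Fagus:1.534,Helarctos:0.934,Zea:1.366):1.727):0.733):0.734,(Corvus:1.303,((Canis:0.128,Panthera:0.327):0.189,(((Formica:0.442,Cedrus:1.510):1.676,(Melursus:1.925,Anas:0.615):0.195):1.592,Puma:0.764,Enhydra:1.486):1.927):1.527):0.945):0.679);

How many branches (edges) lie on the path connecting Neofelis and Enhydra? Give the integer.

The MRCA of Neofelis and Enhydra is the node subtending ((Abies,((Sciurus,(Neofelis,Turdus)),(Fagus,Helarctos,Zea))),(Corvus,((Canis,Panthera),(((Formica,Cedrus),(Melursus,Anas)),Puma,Enhydra)))).
From Neofelis up to that node: 5 branches. From Enhydra up to the same node: 4 branches. Total: 5 + 4 = 9.

9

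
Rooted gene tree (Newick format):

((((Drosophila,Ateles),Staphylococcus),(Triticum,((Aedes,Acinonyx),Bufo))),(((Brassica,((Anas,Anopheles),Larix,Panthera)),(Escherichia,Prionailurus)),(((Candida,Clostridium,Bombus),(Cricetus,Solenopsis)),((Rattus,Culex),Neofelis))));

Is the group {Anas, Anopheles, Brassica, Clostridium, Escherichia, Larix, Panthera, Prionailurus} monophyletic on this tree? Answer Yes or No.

No

The MRCA of the listed taxa subtends (((Brassica,((Anas,Anopheles),Larix,Panthera)),(Escherichia,Prionailurus)),(((Candida,Clostridium,Bombus),(Cricetus,Solenopsis)),((Rattus,Culex),Neofelis))).
That clade also contains Bombus, Candida, Cricetus, Culex, Neofelis, Rattus, Solenopsis, which are not in the proposed group, so the group is not monophyletic.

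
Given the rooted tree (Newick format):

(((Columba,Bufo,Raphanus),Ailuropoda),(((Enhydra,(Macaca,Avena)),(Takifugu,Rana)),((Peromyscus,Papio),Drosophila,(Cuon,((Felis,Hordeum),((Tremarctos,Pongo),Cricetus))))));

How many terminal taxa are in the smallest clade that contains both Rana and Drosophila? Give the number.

14

The MRCA of Rana and Drosophila is the node subtending (((Enhydra,(Macaca,Avena)),(Takifugu,Rana)),((Peromyscus,Papio),Drosophila,(Cuon,((Felis,Hordeum),((Tremarctos,Pongo),Cricetus))))).
That clade contains 14 terminal taxa: Avena, Cricetus, Cuon, Drosophila, Enhydra, Felis, Hordeum, Macaca, Papio, Peromyscus, Pongo, Rana, Takifugu, Tremarctos.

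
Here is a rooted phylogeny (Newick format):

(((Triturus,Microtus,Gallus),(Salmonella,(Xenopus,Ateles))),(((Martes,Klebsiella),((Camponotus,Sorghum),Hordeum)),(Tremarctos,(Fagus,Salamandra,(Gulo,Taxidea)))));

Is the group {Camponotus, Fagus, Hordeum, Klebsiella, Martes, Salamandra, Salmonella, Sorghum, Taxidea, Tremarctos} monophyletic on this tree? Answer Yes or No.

No

The MRCA of the listed taxa is the root, so the smallest clade containing them is the whole tree.
That clade also contains Ateles, Gallus, Gulo, Microtus, Triturus, Xenopus, which are not in the proposed group, so the group is not monophyletic.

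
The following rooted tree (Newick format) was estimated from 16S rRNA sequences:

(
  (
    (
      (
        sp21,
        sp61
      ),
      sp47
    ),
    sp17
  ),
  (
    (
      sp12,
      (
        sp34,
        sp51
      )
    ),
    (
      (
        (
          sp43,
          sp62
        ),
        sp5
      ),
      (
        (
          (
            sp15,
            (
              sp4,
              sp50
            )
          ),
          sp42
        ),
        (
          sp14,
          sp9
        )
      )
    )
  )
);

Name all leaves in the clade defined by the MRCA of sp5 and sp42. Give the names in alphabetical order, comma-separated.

Tracing sp5: it sits inside ((sp43,sp62),sp5).
Tracing sp42: it sits inside ((sp15,(sp4,sp50)),sp42).
The smallest clade enclosing both is (((sp43,sp62),sp5),(((sp15,(sp4,sp50)),sp42),(sp14,sp9))); the answer is its 9 terminal taxa in alphabetical order.

sp14, sp15, sp4, sp42, sp43, sp5, sp50, sp62, sp9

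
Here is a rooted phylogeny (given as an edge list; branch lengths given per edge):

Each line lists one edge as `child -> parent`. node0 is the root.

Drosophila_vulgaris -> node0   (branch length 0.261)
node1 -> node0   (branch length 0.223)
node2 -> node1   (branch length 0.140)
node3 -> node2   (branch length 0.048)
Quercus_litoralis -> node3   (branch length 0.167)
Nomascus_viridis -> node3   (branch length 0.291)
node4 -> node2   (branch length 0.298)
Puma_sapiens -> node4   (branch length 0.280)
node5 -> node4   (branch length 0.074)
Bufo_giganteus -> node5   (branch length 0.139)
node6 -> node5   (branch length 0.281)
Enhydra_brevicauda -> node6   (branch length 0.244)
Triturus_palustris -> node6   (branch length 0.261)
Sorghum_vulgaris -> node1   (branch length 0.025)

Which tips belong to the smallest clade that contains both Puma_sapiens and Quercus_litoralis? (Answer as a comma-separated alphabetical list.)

Bufo_giganteus, Enhydra_brevicauda, Nomascus_viridis, Puma_sapiens, Quercus_litoralis, Triturus_palustris

Tracing Puma_sapiens: it sits inside (Puma_sapiens,(Bufo_giganteus,(Enhydra_brevicauda,Triturus_palustris))).
Tracing Quercus_litoralis: it sits inside (Quercus_litoralis,Nomascus_viridis).
The smallest clade enclosing both is ((Quercus_litoralis,Nomascus_viridis),(Puma_sapiens,(Bufo_giganteus,(Enhydra_brevicauda,Triturus_palustris)))); the answer is its 6 terminal taxa in alphabetical order.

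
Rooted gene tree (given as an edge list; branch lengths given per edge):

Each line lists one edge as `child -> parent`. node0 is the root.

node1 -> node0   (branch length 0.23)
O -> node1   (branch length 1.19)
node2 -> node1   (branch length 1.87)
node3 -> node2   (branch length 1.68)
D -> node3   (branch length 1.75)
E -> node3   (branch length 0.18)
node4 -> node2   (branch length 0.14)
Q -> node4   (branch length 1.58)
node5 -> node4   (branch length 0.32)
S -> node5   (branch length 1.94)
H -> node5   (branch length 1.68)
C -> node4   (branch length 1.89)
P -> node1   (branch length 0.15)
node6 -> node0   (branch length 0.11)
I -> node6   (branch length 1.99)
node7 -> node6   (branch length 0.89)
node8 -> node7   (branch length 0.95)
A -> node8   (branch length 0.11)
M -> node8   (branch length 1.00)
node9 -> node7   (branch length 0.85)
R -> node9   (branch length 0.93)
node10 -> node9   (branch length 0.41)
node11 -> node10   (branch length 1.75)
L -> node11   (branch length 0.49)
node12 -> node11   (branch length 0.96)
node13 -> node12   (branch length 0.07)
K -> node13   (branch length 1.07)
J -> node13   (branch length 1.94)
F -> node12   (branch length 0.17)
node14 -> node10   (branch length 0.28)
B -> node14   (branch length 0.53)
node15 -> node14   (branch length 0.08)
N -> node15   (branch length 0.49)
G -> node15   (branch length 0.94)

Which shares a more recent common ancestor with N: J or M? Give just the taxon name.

J

The MRCA of N and J subtends ((L,((K,J),F)),(B,(N,G))) (7 taxa).
The MRCA of N and M subtends ((A,M),(R,((L,((K,J),F)),(B,(N,G))))) (10 taxa).
The first is nested inside the second, so N shares a more recent common ancestor with J.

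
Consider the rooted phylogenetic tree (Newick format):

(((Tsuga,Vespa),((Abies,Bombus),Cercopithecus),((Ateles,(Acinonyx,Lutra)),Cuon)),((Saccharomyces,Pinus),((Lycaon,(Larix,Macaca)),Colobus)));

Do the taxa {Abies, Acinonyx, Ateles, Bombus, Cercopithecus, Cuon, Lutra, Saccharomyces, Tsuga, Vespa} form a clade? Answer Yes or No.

No

The MRCA of the listed taxa is the root, so the smallest clade containing them is the whole tree.
That clade also contains Colobus, Larix, Lycaon, Macaca, Pinus, which are not in the proposed group, so the group is not monophyletic.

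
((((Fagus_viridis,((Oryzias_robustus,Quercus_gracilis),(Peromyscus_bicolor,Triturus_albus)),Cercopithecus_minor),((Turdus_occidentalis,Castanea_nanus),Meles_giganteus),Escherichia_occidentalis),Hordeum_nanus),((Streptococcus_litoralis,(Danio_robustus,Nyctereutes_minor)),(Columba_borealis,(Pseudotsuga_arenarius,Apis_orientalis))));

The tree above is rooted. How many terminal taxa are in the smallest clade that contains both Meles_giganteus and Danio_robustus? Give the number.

The MRCA of Meles_giganteus and Danio_robustus is the root, so the clade is the entire tree.
That clade contains 17 terminal taxa: Apis_orientalis, Castanea_nanus, Cercopithecus_minor, Columba_borealis, Danio_robustus, Escherichia_occidentalis, Fagus_viridis, Hordeum_nanus, Meles_giganteus, Nyctereutes_minor, Oryzias_robustus, Peromyscus_bicolor, Pseudotsuga_arenarius, Quercus_gracilis, Streptococcus_litoralis, Triturus_albus, Turdus_occidentalis.

17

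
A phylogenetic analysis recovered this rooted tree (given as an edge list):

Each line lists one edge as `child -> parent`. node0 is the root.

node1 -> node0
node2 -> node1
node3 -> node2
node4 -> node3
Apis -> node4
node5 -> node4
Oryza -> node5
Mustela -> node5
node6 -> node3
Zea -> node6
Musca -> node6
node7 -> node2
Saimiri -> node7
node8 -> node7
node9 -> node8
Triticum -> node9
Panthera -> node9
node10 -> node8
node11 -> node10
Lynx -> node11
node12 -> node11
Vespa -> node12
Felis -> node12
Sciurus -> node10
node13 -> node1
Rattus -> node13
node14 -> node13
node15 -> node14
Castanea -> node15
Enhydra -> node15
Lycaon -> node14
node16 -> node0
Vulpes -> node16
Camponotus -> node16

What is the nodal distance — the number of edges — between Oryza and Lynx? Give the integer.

The MRCA of Oryza and Lynx is the node subtending (((Apis,(Oryza,Mustela)),(Zea,Musca)),(Saimiri,((Triticum,Panthera),((Lynx,(Vespa,Felis)),Sciurus)))).
From Oryza up to that node: 4 branches. From Lynx up to the same node: 5 branches. Total: 4 + 5 = 9.

9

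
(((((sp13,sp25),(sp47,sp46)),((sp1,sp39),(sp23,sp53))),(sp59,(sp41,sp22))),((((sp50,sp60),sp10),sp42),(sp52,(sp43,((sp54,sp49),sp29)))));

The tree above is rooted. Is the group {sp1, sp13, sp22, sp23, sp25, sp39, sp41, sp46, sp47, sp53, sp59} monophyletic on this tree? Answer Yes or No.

The most recent common ancestor of these taxa subtends ((((sp13,sp25),(sp47,sp46)),((sp1,sp39),(sp23,sp53))),(sp59,(sp41,sp22))).
That clade has exactly 11 tips — every listed taxon and nothing else — so the group is monophyletic.

Yes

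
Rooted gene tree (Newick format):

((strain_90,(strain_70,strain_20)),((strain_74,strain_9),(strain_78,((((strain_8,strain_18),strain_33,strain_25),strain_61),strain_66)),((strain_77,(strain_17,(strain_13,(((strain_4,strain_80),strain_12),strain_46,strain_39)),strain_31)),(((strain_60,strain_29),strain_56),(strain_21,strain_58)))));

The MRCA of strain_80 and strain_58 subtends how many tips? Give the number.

14

The MRCA of strain_80 and strain_58 is the node subtending ((strain_77,(strain_17,(strain_13,(((strain_4,strain_80),strain_12),strain_46,strain_39)),strain_31)),(((strain_60,strain_29),strain_56),(strain_21,strain_58))).
That clade contains 14 terminal taxa: strain_12, strain_13, strain_17, strain_21, strain_29, strain_31, strain_39, strain_4, strain_46, strain_56, strain_58, strain_60, strain_77, strain_80.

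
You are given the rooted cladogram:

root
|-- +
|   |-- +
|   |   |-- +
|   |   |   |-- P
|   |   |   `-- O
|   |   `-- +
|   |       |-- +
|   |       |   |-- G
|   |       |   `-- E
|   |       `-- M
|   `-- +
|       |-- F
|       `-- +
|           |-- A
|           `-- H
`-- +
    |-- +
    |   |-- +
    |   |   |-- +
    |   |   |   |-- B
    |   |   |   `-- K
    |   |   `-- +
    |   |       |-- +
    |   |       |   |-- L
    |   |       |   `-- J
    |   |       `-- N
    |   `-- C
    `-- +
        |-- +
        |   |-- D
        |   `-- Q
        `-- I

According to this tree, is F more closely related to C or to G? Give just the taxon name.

The MRCA of F and G subtends (((P,O),((G,E),M)),(F,(A,H))) (8 taxa).
The MRCA of F and C is the root, subtending the entire tree (17 taxa).
The first is nested inside the second, so F shares a more recent common ancestor with G.

G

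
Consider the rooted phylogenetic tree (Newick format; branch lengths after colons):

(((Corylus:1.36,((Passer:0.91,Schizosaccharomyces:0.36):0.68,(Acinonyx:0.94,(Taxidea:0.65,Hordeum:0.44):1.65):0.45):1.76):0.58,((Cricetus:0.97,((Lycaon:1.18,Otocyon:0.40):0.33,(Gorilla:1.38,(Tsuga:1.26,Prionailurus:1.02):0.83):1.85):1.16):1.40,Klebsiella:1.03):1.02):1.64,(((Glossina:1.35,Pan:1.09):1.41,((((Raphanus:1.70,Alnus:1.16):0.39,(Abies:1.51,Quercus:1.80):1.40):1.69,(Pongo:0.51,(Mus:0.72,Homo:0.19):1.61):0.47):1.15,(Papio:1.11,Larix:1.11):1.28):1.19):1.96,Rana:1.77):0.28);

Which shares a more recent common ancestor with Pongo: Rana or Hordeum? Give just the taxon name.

The MRCA of Pongo and Rana subtends (((Glossina,Pan),((((Raphanus,Alnus),(Abies,Quercus)),(Pongo,(Mus,Homo))),(Papio,Larix))),Rana) (12 taxa).
The MRCA of Pongo and Hordeum is the root, subtending the entire tree (25 taxa).
The first is nested inside the second, so Pongo shares a more recent common ancestor with Rana.

Rana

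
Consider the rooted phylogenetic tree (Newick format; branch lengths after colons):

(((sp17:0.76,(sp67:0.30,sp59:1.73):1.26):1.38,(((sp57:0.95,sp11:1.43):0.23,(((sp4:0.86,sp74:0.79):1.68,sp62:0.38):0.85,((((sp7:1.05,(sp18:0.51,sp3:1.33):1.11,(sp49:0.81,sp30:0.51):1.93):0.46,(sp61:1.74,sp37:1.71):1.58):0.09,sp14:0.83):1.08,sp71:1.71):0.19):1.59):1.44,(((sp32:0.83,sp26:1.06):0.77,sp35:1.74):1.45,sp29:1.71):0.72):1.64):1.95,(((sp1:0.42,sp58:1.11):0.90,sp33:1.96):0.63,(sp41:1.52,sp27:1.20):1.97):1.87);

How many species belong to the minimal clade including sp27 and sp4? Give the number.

26

The MRCA of sp27 and sp4 is the root, so the clade is the entire tree.
That clade contains 26 terminal taxa: sp1, sp11, sp14, sp17, sp18, sp26, sp27, sp29, sp3, sp30, sp32, sp33, sp35, sp37, sp4, sp41, sp49, sp57, sp58, sp59, sp61, sp62, sp67, sp7, sp71, sp74.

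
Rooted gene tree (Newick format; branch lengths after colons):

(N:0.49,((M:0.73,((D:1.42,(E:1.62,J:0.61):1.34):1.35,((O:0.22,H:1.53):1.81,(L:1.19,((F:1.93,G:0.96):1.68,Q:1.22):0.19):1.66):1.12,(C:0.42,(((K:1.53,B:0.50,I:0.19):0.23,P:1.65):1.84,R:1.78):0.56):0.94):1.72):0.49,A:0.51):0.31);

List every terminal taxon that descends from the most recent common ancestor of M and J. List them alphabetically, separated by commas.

B, C, D, E, F, G, H, I, J, K, L, M, O, P, Q, R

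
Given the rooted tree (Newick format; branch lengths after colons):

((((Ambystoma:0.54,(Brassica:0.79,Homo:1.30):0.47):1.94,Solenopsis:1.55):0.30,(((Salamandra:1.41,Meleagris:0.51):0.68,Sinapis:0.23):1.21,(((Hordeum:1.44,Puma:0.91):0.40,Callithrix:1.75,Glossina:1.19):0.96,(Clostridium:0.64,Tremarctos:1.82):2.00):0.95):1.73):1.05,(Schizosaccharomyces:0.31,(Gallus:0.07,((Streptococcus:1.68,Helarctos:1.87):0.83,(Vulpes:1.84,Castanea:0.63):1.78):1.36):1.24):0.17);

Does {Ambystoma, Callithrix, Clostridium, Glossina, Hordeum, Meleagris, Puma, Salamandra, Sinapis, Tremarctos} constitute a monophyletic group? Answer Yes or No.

No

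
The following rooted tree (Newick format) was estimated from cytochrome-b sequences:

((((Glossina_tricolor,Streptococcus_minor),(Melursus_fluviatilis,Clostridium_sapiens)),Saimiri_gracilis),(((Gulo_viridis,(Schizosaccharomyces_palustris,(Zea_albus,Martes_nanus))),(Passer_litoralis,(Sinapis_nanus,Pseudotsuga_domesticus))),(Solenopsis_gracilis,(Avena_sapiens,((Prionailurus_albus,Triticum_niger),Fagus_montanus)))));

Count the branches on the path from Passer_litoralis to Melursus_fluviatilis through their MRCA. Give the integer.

The MRCA of Passer_litoralis and Melursus_fluviatilis is the root of the tree.
From Passer_litoralis up to that node: 4 branches. From Melursus_fluviatilis up to the same node: 4 branches. Total: 4 + 4 = 8.

8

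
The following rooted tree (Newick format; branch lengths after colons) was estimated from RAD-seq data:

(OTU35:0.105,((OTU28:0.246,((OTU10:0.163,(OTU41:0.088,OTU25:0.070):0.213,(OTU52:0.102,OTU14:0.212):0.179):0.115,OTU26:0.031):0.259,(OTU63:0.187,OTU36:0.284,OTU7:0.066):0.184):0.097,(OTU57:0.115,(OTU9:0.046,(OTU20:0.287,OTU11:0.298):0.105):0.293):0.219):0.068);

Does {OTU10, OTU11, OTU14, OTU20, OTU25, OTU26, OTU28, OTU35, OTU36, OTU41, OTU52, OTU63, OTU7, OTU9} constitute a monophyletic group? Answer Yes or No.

No

The MRCA of the listed taxa is the root, so the smallest clade containing them is the whole tree.
That clade also contains OTU57, which is not in the proposed group, so the group is not monophyletic.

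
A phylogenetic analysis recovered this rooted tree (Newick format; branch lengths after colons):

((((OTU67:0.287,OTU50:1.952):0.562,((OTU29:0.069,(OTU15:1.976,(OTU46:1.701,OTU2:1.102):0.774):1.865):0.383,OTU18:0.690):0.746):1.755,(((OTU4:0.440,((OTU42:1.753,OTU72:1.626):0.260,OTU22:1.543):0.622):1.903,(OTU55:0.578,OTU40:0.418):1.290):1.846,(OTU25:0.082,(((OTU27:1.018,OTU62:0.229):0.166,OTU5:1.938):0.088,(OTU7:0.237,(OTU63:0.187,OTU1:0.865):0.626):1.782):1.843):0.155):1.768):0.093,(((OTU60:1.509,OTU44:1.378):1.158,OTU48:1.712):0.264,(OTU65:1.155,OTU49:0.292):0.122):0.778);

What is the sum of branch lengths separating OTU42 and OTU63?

The path runs OTU42 → … → MRCA → … → OTU63; the MRCA is the node subtending (((OTU4,((OTU42,OTU72),OTU22)),(OTU55,OTU40)),(OTU25,(((OTU27,OTU62),OTU5),(OTU7,(OTU63,OTU1))))).
Branch lengths along that path: 1.753 + 0.260 + 0.622 + 1.903 + 1.846 + 0.155 + 1.843 + 1.782 + 0.626 + 0.187 = 10.977.

10.977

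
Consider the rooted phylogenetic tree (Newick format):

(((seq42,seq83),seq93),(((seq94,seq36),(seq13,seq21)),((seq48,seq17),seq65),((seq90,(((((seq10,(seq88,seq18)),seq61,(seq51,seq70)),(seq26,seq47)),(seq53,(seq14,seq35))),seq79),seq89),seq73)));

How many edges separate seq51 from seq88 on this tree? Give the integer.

5

The MRCA of seq51 and seq88 is the node subtending ((seq10,(seq88,seq18)),seq61,(seq51,seq70)).
From seq51 up to that node: 2 branches. From seq88 up to the same node: 3 branches. Total: 2 + 3 = 5.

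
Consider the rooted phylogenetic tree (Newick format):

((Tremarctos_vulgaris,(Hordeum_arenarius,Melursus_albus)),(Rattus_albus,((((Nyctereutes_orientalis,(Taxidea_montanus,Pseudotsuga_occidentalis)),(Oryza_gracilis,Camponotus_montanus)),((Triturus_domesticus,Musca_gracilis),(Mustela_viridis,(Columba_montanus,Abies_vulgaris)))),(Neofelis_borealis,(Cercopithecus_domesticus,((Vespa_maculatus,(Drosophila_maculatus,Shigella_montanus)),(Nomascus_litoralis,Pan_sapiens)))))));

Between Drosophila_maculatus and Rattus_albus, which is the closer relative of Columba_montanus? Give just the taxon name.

The MRCA of Columba_montanus and Drosophila_maculatus subtends ((((Nyctereutes_orientalis,(Taxidea_montanus,Pseudotsuga_occidentalis)),(Oryza_gracilis,Camponotus_montanus)),((Triturus_domesticus,Musca_gracilis),(Mustela_viridis,(Columba_montanus,Abies_vulgaris)))),(Neofelis_borealis,(Cercopithecus_domesticus,((Vespa_maculatus,(Drosophila_maculatus,Shigella_montanus)),(Nomascus_litoralis,Pan_sapiens))))) (17 taxa).
The MRCA of Columba_montanus and Rattus_albus subtends (Rattus_albus,((((Nyctereutes_orientalis,(Taxidea_montanus,Pseudotsuga_occidentalis)),(Oryza_gracilis,Camponotus_montanus)),((Triturus_domesticus,Musca_gracilis),(Mustela_viridis,(Columba_montanus,Abies_vulgaris)))),(Neofelis_borealis,(Cercopithecus_domesticus,((Vespa_maculatus,(Drosophila_maculatus,Shigella_montanus)),(Nomascus_litoralis,Pan_sapiens)))))) (18 taxa).
The first is nested inside the second, so Columba_montanus shares a more recent common ancestor with Drosophila_maculatus.

Drosophila_maculatus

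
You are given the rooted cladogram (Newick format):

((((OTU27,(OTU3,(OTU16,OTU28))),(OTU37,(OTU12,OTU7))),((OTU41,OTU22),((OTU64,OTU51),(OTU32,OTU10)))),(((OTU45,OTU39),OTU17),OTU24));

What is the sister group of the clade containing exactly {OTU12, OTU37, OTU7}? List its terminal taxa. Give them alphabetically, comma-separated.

The clade containing exactly {OTU12, OTU37, OTU7} attaches to the tree at the node subtending ((OTU27,(OTU3,(OTU16,OTU28))),(OTU37,(OTU12,OTU7))).
The other lineage descending from that same node — the sister group — is (OTU27,(OTU3,(OTU16,OTU28))); its 4 tips in alphabetical order are the answer.

OTU16, OTU27, OTU28, OTU3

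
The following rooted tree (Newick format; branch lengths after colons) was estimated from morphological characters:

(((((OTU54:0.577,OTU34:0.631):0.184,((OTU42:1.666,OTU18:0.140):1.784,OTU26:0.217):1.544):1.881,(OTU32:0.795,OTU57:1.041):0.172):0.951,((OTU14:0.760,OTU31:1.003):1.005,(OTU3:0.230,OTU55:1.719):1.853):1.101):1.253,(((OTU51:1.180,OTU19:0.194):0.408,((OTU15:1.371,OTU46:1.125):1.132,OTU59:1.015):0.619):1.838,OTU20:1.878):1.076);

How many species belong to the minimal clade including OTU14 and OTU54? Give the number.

11

The MRCA of OTU14 and OTU54 is the node subtending ((((OTU54,OTU34),((OTU42,OTU18),OTU26)),(OTU32,OTU57)),((OTU14,OTU31),(OTU3,OTU55))).
That clade contains 11 terminal taxa: OTU14, OTU18, OTU26, OTU3, OTU31, OTU32, OTU34, OTU42, OTU54, OTU55, OTU57.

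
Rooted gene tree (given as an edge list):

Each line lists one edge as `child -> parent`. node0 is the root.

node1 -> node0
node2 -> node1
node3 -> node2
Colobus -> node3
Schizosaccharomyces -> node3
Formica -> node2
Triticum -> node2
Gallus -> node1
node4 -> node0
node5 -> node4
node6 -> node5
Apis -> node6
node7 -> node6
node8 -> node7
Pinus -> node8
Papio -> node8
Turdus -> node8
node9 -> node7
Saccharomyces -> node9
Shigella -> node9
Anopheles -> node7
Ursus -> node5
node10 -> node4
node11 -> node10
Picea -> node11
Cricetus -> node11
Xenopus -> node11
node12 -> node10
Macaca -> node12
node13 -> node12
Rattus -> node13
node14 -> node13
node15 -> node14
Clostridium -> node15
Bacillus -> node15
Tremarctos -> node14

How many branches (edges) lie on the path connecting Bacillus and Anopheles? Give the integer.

10

The MRCA of Bacillus and Anopheles is the node subtending (((Apis,((Pinus,Papio,Turdus),(Saccharomyces,Shigella),Anopheles)),Ursus),((Picea,Cricetus,Xenopus),(Macaca,(Rattus,((Clostridium,Bacillus),Tremarctos))))).
From Bacillus up to that node: 6 branches. From Anopheles up to the same node: 4 branches. Total: 6 + 4 = 10.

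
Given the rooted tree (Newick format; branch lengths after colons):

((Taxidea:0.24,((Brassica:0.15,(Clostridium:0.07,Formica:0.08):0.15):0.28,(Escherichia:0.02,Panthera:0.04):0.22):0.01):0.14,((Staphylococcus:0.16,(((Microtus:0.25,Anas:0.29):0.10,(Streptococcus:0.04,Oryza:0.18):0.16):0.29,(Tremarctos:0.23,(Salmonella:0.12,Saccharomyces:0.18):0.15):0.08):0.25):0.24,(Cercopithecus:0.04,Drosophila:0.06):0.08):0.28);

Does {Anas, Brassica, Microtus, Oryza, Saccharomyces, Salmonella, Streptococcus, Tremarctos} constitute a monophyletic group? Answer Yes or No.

No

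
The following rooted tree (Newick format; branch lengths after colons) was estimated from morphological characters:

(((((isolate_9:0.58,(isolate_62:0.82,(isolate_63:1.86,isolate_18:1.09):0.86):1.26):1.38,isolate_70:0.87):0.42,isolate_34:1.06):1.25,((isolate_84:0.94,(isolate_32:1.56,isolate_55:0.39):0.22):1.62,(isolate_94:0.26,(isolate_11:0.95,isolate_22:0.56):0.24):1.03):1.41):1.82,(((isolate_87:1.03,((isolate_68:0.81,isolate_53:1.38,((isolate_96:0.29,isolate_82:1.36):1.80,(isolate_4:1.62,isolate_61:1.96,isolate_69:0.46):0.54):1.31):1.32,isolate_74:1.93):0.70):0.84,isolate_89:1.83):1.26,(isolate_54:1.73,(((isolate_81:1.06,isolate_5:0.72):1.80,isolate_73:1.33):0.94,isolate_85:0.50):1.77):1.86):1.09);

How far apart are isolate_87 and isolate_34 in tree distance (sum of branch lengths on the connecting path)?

The path runs isolate_87 → … → MRCA → … → isolate_34; the MRCA is the root of the tree.
Branch lengths along that path: 1.03 + 0.84 + 1.26 + 1.09 + 1.82 + 1.25 + 1.06 = 8.35.

8.35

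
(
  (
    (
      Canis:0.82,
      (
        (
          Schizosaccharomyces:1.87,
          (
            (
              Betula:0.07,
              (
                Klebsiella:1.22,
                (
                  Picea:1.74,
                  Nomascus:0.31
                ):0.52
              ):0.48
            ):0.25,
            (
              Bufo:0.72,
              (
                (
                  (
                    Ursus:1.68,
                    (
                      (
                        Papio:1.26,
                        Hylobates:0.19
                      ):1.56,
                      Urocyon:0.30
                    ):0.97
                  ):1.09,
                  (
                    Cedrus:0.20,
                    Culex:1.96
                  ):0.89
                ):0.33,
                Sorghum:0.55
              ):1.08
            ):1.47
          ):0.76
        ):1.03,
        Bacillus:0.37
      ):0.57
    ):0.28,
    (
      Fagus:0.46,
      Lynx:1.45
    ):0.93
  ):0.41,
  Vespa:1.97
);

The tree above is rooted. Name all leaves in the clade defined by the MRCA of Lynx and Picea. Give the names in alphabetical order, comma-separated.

Tracing Lynx: it sits inside (Fagus,Lynx).
Tracing Picea: it sits inside (Picea,Nomascus).
The smallest clade enclosing both is ((Canis,((Schizosaccharomyces,((Betula,(Klebsiella,(Picea,Nomascus))),(Bufo,(((Ursus,((Papio,Hylobates),Urocyon)),(Cedrus,Culex)),Sorghum)))),Bacillus)),(Fagus,Lynx)); the answer is its 17 terminal taxa in alphabetical order.

Bacillus, Betula, Bufo, Canis, Cedrus, Culex, Fagus, Hylobates, Klebsiella, Lynx, Nomascus, Papio, Picea, Schizosaccharomyces, Sorghum, Urocyon, Ursus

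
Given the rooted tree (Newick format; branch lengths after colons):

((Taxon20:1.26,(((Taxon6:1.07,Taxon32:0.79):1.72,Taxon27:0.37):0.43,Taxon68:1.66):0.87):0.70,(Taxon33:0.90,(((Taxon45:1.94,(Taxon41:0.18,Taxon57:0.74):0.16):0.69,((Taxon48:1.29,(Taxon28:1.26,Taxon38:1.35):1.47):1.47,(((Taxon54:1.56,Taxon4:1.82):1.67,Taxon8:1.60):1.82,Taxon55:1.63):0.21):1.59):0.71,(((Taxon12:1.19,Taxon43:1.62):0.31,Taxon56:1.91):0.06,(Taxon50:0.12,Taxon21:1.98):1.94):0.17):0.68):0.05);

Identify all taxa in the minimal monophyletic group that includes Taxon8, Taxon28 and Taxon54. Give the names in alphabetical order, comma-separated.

Tracing Taxon8: it sits inside ((Taxon54,Taxon4),Taxon8).
Tracing Taxon28: it sits inside (Taxon28,Taxon38).
Tracing Taxon54: it sits inside (Taxon54,Taxon4).
The smallest clade enclosing all 3 is ((Taxon48,(Taxon28,Taxon38)),(((Taxon54,Taxon4),Taxon8),Taxon55)); the answer is its 7 terminal taxa in alphabetical order.

Taxon28, Taxon38, Taxon4, Taxon48, Taxon54, Taxon55, Taxon8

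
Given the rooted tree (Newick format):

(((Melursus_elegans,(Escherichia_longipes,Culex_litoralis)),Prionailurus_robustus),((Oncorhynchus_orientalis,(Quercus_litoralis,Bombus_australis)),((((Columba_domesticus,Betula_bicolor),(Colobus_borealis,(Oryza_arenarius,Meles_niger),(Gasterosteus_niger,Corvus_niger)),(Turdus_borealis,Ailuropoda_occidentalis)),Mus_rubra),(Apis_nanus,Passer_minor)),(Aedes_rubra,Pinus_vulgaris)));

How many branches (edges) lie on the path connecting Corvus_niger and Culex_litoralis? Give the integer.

The MRCA of Corvus_niger and Culex_litoralis is the root of the tree.
From Corvus_niger up to that node: 7 branches. From Culex_litoralis up to the same node: 4 branches. Total: 7 + 4 = 11.

11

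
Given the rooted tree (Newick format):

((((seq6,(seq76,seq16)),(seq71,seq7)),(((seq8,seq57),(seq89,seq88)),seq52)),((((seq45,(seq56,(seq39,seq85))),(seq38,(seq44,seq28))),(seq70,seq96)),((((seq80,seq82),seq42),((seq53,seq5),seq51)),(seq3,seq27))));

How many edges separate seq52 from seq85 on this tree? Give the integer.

The MRCA of seq52 and seq85 is the root of the tree.
From seq52 up to that node: 3 branches. From seq85 up to the same node: 7 branches. Total: 3 + 7 = 10.

10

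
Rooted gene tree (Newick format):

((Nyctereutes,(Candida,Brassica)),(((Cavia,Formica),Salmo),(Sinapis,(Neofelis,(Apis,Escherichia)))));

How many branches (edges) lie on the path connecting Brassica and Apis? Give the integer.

8

The MRCA of Brassica and Apis is the root of the tree.
From Brassica up to that node: 3 branches. From Apis up to the same node: 5 branches. Total: 3 + 5 = 8.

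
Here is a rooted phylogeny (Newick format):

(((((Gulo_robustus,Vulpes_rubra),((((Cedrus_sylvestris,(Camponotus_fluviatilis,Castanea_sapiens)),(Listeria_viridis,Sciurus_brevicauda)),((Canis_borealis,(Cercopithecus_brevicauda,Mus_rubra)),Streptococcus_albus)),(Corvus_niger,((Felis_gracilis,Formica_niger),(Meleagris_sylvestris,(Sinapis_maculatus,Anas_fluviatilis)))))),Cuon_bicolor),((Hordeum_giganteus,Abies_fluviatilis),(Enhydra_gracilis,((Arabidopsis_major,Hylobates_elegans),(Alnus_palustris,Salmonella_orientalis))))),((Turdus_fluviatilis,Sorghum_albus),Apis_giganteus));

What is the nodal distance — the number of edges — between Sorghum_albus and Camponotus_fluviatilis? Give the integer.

12

The MRCA of Sorghum_albus and Camponotus_fluviatilis is the root of the tree.
From Sorghum_albus up to that node: 3 branches. From Camponotus_fluviatilis up to the same node: 9 branches. Total: 3 + 9 = 12.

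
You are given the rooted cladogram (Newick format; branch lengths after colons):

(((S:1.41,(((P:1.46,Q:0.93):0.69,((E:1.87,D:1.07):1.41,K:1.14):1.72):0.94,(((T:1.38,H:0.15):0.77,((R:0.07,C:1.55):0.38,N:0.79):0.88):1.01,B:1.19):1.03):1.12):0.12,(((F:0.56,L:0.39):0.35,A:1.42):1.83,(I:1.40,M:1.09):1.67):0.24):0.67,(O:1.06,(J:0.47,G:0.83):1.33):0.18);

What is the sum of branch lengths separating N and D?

The path runs N → … → MRCA → … → D; the MRCA is the node subtending (((P,Q),((E,D),K)),(((T,H),((R,C),N)),B)).
Branch lengths along that path: 0.79 + 0.88 + 1.01 + 1.03 + 0.94 + 1.72 + 1.41 + 1.07 = 8.85.

8.85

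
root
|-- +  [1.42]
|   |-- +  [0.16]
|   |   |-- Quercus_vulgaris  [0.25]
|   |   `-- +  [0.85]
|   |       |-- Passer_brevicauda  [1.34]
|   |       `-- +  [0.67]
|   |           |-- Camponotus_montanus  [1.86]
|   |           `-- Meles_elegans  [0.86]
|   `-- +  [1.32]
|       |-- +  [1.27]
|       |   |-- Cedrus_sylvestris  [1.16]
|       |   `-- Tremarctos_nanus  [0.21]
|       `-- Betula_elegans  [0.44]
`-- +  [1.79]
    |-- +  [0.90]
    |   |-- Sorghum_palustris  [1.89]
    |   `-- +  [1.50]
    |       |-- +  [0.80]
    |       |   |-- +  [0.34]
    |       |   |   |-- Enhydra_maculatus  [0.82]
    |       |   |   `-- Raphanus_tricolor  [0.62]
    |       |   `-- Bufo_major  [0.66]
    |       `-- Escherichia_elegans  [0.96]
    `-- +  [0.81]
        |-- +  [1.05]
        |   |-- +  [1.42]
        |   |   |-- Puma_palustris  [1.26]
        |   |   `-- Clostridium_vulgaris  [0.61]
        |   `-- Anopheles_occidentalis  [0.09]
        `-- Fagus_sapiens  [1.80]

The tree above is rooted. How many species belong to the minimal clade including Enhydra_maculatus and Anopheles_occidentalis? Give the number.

The MRCA of Enhydra_maculatus and Anopheles_occidentalis is the node subtending ((Sorghum_palustris,(((Enhydra_maculatus,Raphanus_tricolor),Bufo_major),Escherichia_elegans)),(((Puma_palustris,Clostridium_vulgaris),Anopheles_occidentalis),Fagus_sapiens)).
That clade contains 9 terminal taxa: Anopheles_occidentalis, Bufo_major, Clostridium_vulgaris, Enhydra_maculatus, Escherichia_elegans, Fagus_sapiens, Puma_palustris, Raphanus_tricolor, Sorghum_palustris.

9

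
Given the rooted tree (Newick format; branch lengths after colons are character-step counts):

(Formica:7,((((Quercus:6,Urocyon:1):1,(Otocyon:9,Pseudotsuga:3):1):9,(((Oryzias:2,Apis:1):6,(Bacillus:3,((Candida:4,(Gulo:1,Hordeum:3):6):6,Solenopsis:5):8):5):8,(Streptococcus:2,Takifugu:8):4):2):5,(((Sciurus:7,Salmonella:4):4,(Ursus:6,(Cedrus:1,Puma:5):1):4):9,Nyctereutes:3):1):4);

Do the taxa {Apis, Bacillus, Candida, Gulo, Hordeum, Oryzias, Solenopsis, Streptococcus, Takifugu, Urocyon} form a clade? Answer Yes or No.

The MRCA of the listed taxa subtends (((Quercus,Urocyon),(Otocyon,Pseudotsuga)),(((Oryzias,Apis),(Bacillus,((Candida,(Gulo,Hordeum)),Solenopsis))),(Streptococcus,Takifugu))).
That clade also contains Otocyon, Pseudotsuga, Quercus, which are not in the proposed group, so the group is not monophyletic.

No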